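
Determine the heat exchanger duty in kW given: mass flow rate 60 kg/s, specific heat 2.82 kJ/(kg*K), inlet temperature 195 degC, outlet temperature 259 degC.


Q = m_dot * cp * delta_T
delta_T = 259 - 195 = 64 K
Q = 60 * 2.82 * 64
= 169.2 * 64
= 10828.8 kW

10828.8 kW


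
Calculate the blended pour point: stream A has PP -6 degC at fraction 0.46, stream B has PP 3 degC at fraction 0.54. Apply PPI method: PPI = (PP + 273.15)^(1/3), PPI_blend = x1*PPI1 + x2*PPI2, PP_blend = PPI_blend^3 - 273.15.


PPI_1 = (-6 + 273.15)^(1/3) = 6.440482
PPI_2 = (3 + 273.15)^(1/3) = 6.512009
PPI_blend = 0.46 * 6.440482 + 0.54 * 6.512009 = 6.479107
PP_blend = 6.479107^3 - 273.15 = 271.9853 - 273.15 = -1.16

-1.16 degC


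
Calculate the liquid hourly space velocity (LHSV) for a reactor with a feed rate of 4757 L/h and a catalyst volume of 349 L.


LHSV = volumetric feed rate / catalyst volume
= 4757 L/h / 349 L
= 13.63 h^-1

13.63 h^-1


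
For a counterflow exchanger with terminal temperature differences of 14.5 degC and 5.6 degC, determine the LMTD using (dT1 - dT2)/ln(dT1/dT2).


LMTD = (dT1 - dT2) / ln(dT1/dT2)
= (14.5 - 5.6) / ln(14.5 / 5.6) = 8.9 / 0.951382 = 9.355

9.355 degC


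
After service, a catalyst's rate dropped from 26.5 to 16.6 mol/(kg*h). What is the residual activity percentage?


Activity (%) = (rate_used / rate_fresh) * 100
rate_used = 16.6, rate_fresh = 26.5
= (16.6 / 26.5) * 100
= 0.6264 * 100 = 62.64

62.64 %


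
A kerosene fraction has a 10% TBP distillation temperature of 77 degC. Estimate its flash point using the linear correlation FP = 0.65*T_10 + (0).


FP = 0.65 * 77 + (0) = 50.05

50.05 degC


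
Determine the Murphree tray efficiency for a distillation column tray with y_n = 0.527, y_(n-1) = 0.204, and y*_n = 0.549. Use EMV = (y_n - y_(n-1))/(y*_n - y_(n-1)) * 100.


Murphree vapor efficiency: EMV = (y_n - y_(n-1)) / (y*_n - y_(n-1)) * 100
EMV = (0.527 - 0.204) / (0.549 - 0.204) * 100 = 0.323 / 0.345 * 100 = 93.62

93.62 %


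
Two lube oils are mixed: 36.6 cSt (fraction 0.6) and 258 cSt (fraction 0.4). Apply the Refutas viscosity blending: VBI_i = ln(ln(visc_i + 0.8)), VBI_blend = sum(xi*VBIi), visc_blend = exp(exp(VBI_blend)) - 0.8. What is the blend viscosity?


Refutas method: VBN_i = 14.534*ln(ln(visc_i + 0.8)) + 10.975, blended linearly by mass fraction; since VBN is linear in VBI_i = ln(ln(visc_i + 0.8)) and the fractions sum to 1, blend VBI directly: visc = exp(exp(VBI_blend)) - 0.8
VBI_1 = ln(ln(36.6 + 0.8)) = 1.28694
VBI_2 = ln(ln(258 + 0.8)) = 1.71489
VBI_blend = 0.6 * 1.28694 + 0.4 * 1.71489 = 1.45812
visc_blend = exp(exp(1.45812)) - 0.8 = 72.74

72.74 cSt


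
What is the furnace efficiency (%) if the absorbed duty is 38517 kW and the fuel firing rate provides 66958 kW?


Furnace efficiency = Q_absorbed / Q_fuel * 100
= 38517 / 66958 * 100 = 57.52

57.52 %


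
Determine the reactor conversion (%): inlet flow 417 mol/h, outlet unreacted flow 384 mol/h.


X = (F_in - F_out) / F_in * 100
Moles reacted = 417 - 384 = 33
X = 33 / 417 * 100
= 0.07914 * 100
= 7.914 %

7.914 %


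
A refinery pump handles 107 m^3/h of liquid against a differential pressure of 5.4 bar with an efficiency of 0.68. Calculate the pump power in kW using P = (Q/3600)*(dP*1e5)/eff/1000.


Q = 107 / 3600 = 0.0297222 m^3/s
P = 0.0297222 * (5.4 * 1e5) / 0.68 / 1000 = 23.60

23.60 kW


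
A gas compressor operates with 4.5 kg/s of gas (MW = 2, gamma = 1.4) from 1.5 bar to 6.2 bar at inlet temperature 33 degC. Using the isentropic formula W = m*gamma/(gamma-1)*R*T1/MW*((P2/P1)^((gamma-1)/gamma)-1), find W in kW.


Isentropic work: W = m*(gamma/(gamma-1))*(R*T1/MW)*((P2/P1)^((gamma-1)/gamma) - 1)
T1 = 33 + 273.15 = 306.15 K
Pressure ratio = 6.2 / 1.5 = 4.13333
Exponent = (1.4 - 1)/1.4 = 0.285714
(P2/P1)^exp - 1 = 4.13333^0.285714 - 1 = 0.49998
W = 4.5 * 1.4 / 0.4 * 8.314 * 306.15 / 2 * 0.49998 = 10020

10020 kW


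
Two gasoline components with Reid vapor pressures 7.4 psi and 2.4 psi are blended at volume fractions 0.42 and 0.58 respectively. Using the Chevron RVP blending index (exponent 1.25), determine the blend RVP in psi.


Chevron index: RVP_blend = (sum xi*RVPi^1.25)^(1/1.25)
RVP^1.25 terms: 0.42 * 7.4^1.25 + 0.58 * 2.4^1.25 = 6.8587
RVP_blend = 6.8587^(1/1.25) = 4.667

4.667 psi


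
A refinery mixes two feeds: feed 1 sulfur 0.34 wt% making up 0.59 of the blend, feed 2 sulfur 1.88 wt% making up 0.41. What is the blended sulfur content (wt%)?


Linear sulfur blending: S_blend = x1*S1 + x2*S2
Contribution 1: 0.59 * 0.34 = 0.2006 wt%
Contribution 2: 0.41 * 1.88 = 0.7708 wt%
S_blend = 0.2006 + 0.7708 = 0.9714

0.9714 wt%


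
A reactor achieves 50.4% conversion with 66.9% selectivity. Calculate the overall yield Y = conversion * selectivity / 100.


Overall yield = conversion (%) * selectivity (%) / 100
Conversion = 50.4%, Selectivity = 66.9%
Y = 50.4 * 66.9 / 100
= 33.7176 %

33.7176 %


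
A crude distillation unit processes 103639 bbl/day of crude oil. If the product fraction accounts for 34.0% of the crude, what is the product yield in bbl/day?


Crude throughput = 103639 bbl/day
Fraction yield = 34.0%
yield = throughput * fraction / 100
yield = 103639 * 34.0 / 100 = 35237.26

35237.26 bbl/day


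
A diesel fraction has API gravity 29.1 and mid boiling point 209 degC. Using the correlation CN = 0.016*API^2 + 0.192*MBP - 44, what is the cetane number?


CN = 0.016 * 29.1^2 + 0.192 * 209 - 44
CN = 13.54896 + 40.128 - 44 = 9.67696

9.67696


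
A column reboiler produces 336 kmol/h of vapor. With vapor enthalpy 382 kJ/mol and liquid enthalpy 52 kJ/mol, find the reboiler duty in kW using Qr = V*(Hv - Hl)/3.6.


Qr = 336 * (382 - 52) / 3.6 = 336 * 330 / 3.6 = 30800

30800 kW


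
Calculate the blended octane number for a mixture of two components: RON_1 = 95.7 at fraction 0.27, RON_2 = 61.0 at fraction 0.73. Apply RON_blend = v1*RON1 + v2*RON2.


Linear blending: RON_blend = sum(vi * RONi)
Contribution 1: 0.27 * 95.7 = 25.839
Contribution 2: 0.73 * 61.0 = 44.53
RON_blend = 25.839 + 44.53 = 70.369

70.369


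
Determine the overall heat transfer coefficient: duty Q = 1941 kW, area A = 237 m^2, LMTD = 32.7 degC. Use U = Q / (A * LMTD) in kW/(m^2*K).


From Q = U*A*LMTD, U = Q / (A * LMTD)
U = 1941 / (237 * 32.7) = 1941 / 7749.9 = 0.2505

0.2505 kW/(m^2*K)


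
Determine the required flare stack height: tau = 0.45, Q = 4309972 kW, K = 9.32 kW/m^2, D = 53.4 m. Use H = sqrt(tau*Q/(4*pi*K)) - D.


tau*Q/(4*pi*K) = 0.45 * 4309972 / (4 * pi * 9.32) = 16560
sqrt(16560) = 128.686
H = 128.686 - 53.4 = 75.29

75.29 m


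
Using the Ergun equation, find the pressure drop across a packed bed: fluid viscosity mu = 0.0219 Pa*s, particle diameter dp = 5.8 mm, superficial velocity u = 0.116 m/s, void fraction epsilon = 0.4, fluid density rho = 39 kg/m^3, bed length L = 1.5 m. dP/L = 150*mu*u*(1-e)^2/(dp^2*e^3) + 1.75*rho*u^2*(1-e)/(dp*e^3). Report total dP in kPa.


dp = 5.8 mm = 0.0058 m
Viscous term = 150*0.0219*0.116*(1-0.4)^2 / (0.0058^2*0.4^3) = 63717.7
Inertial term = 1.75*39*0.116^2*(1-0.4) / (0.0058*0.4^3) = 1484.44
dP/L = 63717.7 + 1484.44 = 65202.1 Pa/m
dP = 65202.1 * 1.5 / 1000 = 97.80 kPa

97.80 kPa


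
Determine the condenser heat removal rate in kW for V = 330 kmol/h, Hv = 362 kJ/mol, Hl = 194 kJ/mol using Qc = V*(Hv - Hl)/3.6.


Qc = 330 * (362 - 194) / 3.6 = 330 * 168 / 3.6 = 15400

15400 kW


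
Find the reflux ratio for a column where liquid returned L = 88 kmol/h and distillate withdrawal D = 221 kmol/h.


Reflux ratio definition: R = L / D (liquid returned / distillate withdrawn)
L = 88 kmol/h, D = 221 kmol/h
R = 88 / 221 = 0.3982

0.3982


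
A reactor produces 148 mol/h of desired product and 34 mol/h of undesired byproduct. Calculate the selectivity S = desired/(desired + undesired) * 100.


Selectivity = desired / (desired + undesired) * 100
Total products = 148 + 34 = 182 mol/h
S = 148 / 182 * 100
= 0.8132 * 100
= 81.32 %

81.32 %


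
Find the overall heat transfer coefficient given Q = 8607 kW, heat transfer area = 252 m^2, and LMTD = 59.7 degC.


From Q = U*A*LMTD, U = Q / (A * LMTD)
U = 8607 / (252 * 59.7) = 8607 / 15044.4 = 0.5721

0.5721 kW/(m^2*K)


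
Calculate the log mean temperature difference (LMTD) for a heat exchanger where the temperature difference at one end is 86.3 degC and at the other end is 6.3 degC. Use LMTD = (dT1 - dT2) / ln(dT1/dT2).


LMTD = (dT1 - dT2) / ln(dT1/dT2)
= (86.3 - 6.3) / ln(86.3 / 6.3) = 80 / 2.61728 = 30.57

30.57 degC


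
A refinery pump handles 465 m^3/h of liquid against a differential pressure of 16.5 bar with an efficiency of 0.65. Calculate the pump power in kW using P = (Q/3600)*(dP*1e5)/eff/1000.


Q = 465 / 3600 = 0.129167 m^3/s
P = 0.129167 * (16.5 * 1e5) / 0.65 / 1000 = 327.9

327.9 kW


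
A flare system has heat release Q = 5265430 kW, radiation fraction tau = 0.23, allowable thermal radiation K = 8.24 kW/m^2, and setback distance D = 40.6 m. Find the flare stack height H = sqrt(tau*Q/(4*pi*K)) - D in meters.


tau*Q/(4*pi*K) = 0.23 * 5265430 / (4 * pi * 8.24) = 11695.7
sqrt(11695.7) = 108.147
H = 108.147 - 40.6 = 67.55

67.55 m


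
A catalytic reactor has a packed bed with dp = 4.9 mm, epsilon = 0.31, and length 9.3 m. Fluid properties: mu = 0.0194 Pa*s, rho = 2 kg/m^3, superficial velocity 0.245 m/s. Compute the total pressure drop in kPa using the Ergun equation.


dp = 4.9 mm = 0.0049 m
Viscous term = 150*0.0194*0.245*(1-0.31)^2 / (0.0049^2*0.31^3) = 474548
Inertial term = 1.75*2*0.245^2*(1-0.31) / (0.0049*0.31^3) = 993.043
dP/L = 474548 + 993.043 = 475541 Pa/m
dP = 475541 * 9.3 / 1000 = 4423 kPa

4423 kPa


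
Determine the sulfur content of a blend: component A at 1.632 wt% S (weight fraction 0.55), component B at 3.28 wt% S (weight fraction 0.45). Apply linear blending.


Linear sulfur blending: S_blend = x1*S1 + x2*S2
Contribution 1: 0.55 * 1.632 = 0.8976 wt%
Contribution 2: 0.45 * 3.28 = 1.476 wt%
S_blend = 0.8976 + 1.476 = 2.3736

2.3736 wt%


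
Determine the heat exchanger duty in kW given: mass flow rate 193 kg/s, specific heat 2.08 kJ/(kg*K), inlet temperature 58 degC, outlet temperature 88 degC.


Q = m_dot * cp * delta_T
delta_T = 88 - 58 = 30 K
Q = 193 * 2.08 * 30
= 401.44 * 30
= 12043.2 kW

12043.2 kW


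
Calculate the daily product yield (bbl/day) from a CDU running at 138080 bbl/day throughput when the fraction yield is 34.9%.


Crude throughput = 138080 bbl/day
Fraction yield = 34.9%
yield = throughput * fraction / 100
yield = 138080 * 34.9 / 100 = 48189.92

48189.92 bbl/day


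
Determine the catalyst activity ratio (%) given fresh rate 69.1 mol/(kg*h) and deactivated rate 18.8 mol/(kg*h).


Activity (%) = (rate_used / rate_fresh) * 100
rate_used = 18.8, rate_fresh = 69.1
= (18.8 / 69.1) * 100
= 0.2721 * 100 = 27.21

27.21 %


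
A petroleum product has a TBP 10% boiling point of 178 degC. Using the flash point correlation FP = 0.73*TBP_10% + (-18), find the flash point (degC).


FP = 0.73 * 178 + (-18) = 111.94

111.94 degC


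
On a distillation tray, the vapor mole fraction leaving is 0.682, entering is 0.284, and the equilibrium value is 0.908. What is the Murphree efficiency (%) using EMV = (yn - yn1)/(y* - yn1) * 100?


Murphree vapor efficiency: EMV = (y_n - y_(n-1)) / (y*_n - y_(n-1)) * 100
EMV = (0.682 - 0.284) / (0.908 - 0.284) * 100 = 0.398 / 0.624 * 100 = 63.78

63.78 %


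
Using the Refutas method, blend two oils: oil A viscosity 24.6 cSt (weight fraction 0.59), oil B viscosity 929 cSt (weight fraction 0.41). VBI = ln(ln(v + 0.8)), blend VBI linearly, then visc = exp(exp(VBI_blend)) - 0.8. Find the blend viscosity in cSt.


Refutas method: VBN_i = 14.534*ln(ln(visc_i + 0.8)) + 10.975, blended linearly by mass fraction; since VBN is linear in VBI_i = ln(ln(visc_i + 0.8)) and the fractions sum to 1, blend VBI directly: visc = exp(exp(VBI_blend)) - 0.8
VBI_1 = ln(ln(24.6 + 0.8)) = 1.17395
VBI_2 = ln(ln(929 + 0.8)) = 1.92205
VBI_blend = 0.59 * 1.17395 + 0.41 * 1.92205 = 1.48067
visc_blend = exp(exp(1.48067)) - 0.8 = 80.32

80.32 cSt


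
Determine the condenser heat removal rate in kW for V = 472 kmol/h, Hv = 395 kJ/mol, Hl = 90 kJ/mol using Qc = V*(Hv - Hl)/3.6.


Qc = 472 * (395 - 90) / 3.6 = 472 * 305 / 3.6 = 39990

39990 kW


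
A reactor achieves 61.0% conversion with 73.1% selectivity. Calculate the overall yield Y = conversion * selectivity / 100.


Overall yield = conversion (%) * selectivity (%) / 100
Conversion = 61.0%, Selectivity = 73.1%
Y = 61.0 * 73.1 / 100
= 44.591 %

44.591 %


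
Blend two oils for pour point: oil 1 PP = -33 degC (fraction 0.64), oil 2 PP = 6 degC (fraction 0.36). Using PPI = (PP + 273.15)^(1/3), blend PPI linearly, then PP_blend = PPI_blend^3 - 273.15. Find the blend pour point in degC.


PPI_1 = (-33 + 273.15)^(1/3) = 6.215759
PPI_2 = (6 + 273.15)^(1/3) = 6.535506
PPI_blend = 0.64 * 6.215759 + 0.36 * 6.535506 = 6.330868
PP_blend = 6.330868^3 - 273.15 = 253.7405 - 273.15 = -19.41

-19.41 degC


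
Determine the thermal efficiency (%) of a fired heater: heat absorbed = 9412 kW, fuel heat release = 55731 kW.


Furnace efficiency = Q_absorbed / Q_fuel * 100
= 9412 / 55731 * 100 = 16.89

16.89 %


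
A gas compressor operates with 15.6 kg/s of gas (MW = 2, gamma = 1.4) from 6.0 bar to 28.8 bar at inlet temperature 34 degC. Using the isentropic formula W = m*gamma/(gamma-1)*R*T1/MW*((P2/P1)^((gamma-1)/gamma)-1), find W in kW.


Isentropic work: W = m*(gamma/(gamma-1))*(R*T1/MW)*((P2/P1)^((gamma-1)/gamma) - 1)
T1 = 34 + 273.15 = 307.15 K
Pressure ratio = 28.8 / 6.0 = 4.8
Exponent = (1.4 - 1)/1.4 = 0.285714
(P2/P1)^exp - 1 = 4.8^0.285714 - 1 = 0.565453
W = 15.6 * 1.4 / 0.4 * 8.314 * 307.15 / 2 * 0.565453 = 39420

39420 kW


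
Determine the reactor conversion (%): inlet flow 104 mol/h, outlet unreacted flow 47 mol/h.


X = (F_in - F_out) / F_in * 100
Moles reacted = 104 - 47 = 57
X = 57 / 104 * 100
= 0.5481 * 100
= 54.81 %

54.81 %


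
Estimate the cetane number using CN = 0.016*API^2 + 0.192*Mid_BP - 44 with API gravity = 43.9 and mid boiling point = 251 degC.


CN = 0.016 * 43.9^2 + 0.192 * 251 - 44
CN = 30.83536 + 48.192 - 44 = 35.02736

35.02736


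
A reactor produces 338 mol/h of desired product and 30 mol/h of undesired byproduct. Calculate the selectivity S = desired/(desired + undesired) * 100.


Selectivity = desired / (desired + undesired) * 100
Total products = 338 + 30 = 368 mol/h
S = 338 / 368 * 100
= 0.9185 * 100
= 91.85 %

91.85 %


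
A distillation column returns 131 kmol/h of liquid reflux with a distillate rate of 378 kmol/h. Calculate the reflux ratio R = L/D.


Reflux ratio definition: R = L / D (liquid returned / distillate withdrawn)
L = 131 kmol/h, D = 378 kmol/h
R = 131 / 378 = 0.3466

0.3466


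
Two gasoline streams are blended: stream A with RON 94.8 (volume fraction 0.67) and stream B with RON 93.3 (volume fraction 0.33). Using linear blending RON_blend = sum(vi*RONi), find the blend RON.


Linear blending: RON_blend = sum(vi * RONi)
Contribution 1: 0.67 * 94.8 = 63.516
Contribution 2: 0.33 * 93.3 = 30.789
RON_blend = 63.516 + 30.789 = 94.305

94.305


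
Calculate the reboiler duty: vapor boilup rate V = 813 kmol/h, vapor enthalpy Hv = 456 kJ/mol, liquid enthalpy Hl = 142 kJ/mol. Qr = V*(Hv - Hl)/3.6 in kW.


Qr = 813 * (456 - 142) / 3.6 = 813 * 314 / 3.6 = 70910

70910 kW


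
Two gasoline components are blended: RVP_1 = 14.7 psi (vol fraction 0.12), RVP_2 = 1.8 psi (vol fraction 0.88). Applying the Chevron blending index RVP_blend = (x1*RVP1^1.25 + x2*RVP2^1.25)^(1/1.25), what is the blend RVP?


Chevron index: RVP_blend = (sum xi*RVPi^1.25)^(1/1.25)
RVP^1.25 terms: 0.12 * 14.7^1.25 + 0.88 * 1.8^1.25 = 5.28878
RVP_blend = 5.28878^(1/1.25) = 3.790

3.790 psi


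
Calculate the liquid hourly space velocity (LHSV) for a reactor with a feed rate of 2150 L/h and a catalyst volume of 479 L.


LHSV = volumetric feed rate / catalyst volume
= 2150 L/h / 479 L
= 4.489 h^-1

4.489 h^-1


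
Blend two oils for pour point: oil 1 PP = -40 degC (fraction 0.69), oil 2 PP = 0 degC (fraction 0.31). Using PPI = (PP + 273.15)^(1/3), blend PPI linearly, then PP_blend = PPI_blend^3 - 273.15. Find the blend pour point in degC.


PPI_1 = (-40 + 273.15)^(1/3) = 6.15477
PPI_2 = (0 + 273.15)^(1/3) = 6.488342
PPI_blend = 0.69 * 6.15477 + 0.31 * 6.488342 = 6.258177
PP_blend = 6.258177^3 - 273.15 = 245.1001 - 273.15 = -28.05

-28.05 degC


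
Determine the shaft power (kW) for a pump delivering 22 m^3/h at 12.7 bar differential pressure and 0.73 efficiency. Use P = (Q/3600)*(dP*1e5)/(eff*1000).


Q = 22 / 3600 = 0.00611111 m^3/s
P = 0.00611111 * (12.7 * 1e5) / 0.73 / 1000 = 10.63

10.63 kW


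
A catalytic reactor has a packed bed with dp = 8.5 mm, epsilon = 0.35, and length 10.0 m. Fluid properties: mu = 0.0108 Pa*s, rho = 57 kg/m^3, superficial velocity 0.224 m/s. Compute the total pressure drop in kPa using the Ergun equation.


dp = 8.5 mm = 0.0085 m
Viscous term = 150*0.0108*0.224*(1-0.35)^2 / (0.0085^2*0.35^3) = 49493.5
Inertial term = 1.75*57*0.224^2*(1-0.35) / (0.0085*0.35^3) = 8926.87
dP/L = 49493.5 + 8926.87 = 58420.4 Pa/m
dP = 58420.4 * 10.0 / 1000 = 584.2 kPa

584.2 kPa


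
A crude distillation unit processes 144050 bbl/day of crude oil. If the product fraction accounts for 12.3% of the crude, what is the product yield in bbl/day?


Crude throughput = 144050 bbl/day
Fraction yield = 12.3%
yield = throughput * fraction / 100
yield = 144050 * 12.3 / 100 = 17718.15

17718.15 bbl/day


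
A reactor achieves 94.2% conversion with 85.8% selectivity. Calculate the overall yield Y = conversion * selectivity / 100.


Overall yield = conversion (%) * selectivity (%) / 100
Conversion = 94.2%, Selectivity = 85.8%
Y = 94.2 * 85.8 / 100
= 80.8236 %

80.8236 %


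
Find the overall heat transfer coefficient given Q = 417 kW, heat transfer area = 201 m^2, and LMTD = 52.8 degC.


From Q = U*A*LMTD, U = Q / (A * LMTD)
U = 417 / (201 * 52.8) = 417 / 10612.8 = 0.03929

0.03929 kW/(m^2*K)


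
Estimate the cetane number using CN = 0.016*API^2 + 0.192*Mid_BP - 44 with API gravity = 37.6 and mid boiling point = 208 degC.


CN = 0.016 * 37.6^2 + 0.192 * 208 - 44
CN = 22.62016 + 39.936 - 44 = 18.55616

18.55616


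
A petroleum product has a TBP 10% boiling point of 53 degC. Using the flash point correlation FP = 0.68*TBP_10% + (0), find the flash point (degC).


FP = 0.68 * 53 + (0) = 36.04

36.04 degC


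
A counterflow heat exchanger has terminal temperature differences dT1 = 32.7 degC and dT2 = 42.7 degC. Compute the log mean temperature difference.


LMTD = (dT1 - dT2) / ln(dT1/dT2)
= (32.7 - 42.7) / ln(32.7 / 42.7) = -10 / -0.266824 = 37.48

37.48 degC


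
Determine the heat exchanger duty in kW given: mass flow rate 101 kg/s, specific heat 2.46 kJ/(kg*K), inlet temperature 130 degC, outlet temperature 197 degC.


Q = m_dot * cp * delta_T
delta_T = 197 - 130 = 67 K
Q = 101 * 2.46 * 67
= 248.46 * 67
= 16646.82 kW

16646.82 kW


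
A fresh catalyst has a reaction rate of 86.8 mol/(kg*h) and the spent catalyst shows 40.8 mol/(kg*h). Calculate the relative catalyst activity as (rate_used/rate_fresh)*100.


Activity (%) = (rate_used / rate_fresh) * 100
rate_used = 40.8, rate_fresh = 86.8
= (40.8 / 86.8) * 100
= 0.4700 * 100 = 47.00

47.00 %


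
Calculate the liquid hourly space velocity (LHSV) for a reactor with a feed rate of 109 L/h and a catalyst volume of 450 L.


LHSV = volumetric feed rate / catalyst volume
= 109 L/h / 450 L
= 0.2422 h^-1

0.2422 h^-1


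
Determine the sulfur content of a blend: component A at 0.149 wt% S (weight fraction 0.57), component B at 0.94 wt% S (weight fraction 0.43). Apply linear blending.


Linear sulfur blending: S_blend = x1*S1 + x2*S2
Contribution 1: 0.57 * 0.149 = 0.08493 wt%
Contribution 2: 0.43 * 0.94 = 0.4042 wt%
S_blend = 0.08493 + 0.4042 = 0.48913

0.48913 wt%


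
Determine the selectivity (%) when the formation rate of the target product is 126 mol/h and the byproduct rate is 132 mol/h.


Selectivity = desired / (desired + undesired) * 100
Total products = 126 + 132 = 258 mol/h
S = 126 / 258 * 100
= 0.4884 * 100
= 48.84 %

48.84 %


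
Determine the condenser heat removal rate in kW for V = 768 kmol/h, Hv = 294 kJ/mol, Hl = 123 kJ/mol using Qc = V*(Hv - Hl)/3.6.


Qc = 768 * (294 - 123) / 3.6 = 768 * 171 / 3.6 = 36480

36480 kW


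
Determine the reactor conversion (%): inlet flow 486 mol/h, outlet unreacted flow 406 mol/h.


X = (F_in - F_out) / F_in * 100
Moles reacted = 486 - 406 = 80
X = 80 / 486 * 100
= 0.1646 * 100
= 16.46 %

16.46 %


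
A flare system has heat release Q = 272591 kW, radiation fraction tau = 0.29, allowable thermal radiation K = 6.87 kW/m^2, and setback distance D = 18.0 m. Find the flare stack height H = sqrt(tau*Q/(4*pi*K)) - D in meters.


tau*Q/(4*pi*K) = 0.29 * 272591 / (4 * pi * 6.87) = 915.678
sqrt(915.678) = 30.2602
H = 30.2602 - 18.0 = 12.26

12.26 m


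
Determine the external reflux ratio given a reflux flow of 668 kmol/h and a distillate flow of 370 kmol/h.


Reflux ratio definition: R = L / D (liquid returned / distillate withdrawn)
L = 668 kmol/h, D = 370 kmol/h
R = 668 / 370 = 1.805

1.805


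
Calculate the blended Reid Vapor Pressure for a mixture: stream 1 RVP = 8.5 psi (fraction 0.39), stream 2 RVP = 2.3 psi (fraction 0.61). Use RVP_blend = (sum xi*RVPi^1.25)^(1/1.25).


Chevron index: RVP_blend = (sum xi*RVPi^1.25)^(1/1.25)
RVP^1.25 terms: 0.39 * 8.5^1.25 + 0.61 * 2.3^1.25 = 7.38807
RVP_blend = 7.38807^(1/1.25) = 4.953

4.953 psi


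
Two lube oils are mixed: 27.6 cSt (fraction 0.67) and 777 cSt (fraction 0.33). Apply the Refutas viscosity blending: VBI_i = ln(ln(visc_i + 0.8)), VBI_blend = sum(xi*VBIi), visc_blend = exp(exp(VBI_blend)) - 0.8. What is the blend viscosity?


Refutas method: VBN_i = 14.534*ln(ln(visc_i + 0.8)) + 10.975, blended linearly by mass fraction; since VBN is linear in VBI_i = ln(ln(visc_i + 0.8)) and the fractions sum to 1, blend VBI directly: visc = exp(exp(VBI_blend)) - 0.8
VBI_1 = ln(ln(27.6 + 0.8)) = 1.20788
VBI_2 = ln(ln(777 + 0.8)) = 1.89559
VBI_blend = 0.67 * 1.20788 + 0.33 * 1.89559 = 1.43482
visc_blend = exp(exp(1.43482)) - 0.8 = 65.81

65.81 cSt


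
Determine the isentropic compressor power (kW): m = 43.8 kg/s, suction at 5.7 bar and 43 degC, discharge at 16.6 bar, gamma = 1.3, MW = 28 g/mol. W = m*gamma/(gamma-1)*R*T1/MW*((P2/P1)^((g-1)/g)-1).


Isentropic work: W = m*(gamma/(gamma-1))*(R*T1/MW)*((P2/P1)^((gamma-1)/gamma) - 1)
T1 = 43 + 273.15 = 316.15 K
Pressure ratio = 16.6 / 5.7 = 2.91228
Exponent = (1.3 - 1)/1.3 = 0.230769
(P2/P1)^exp - 1 = 2.91228^0.230769 - 1 = 0.279766
W = 43.8 * 1.3 / 0.3 * 8.314 * 316.15 / 28 * 0.279766 = 4985

4985 kW


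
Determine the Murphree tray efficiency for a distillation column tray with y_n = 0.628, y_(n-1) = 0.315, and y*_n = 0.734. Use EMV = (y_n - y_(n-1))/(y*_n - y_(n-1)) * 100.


Murphree vapor efficiency: EMV = (y_n - y_(n-1)) / (y*_n - y_(n-1)) * 100
EMV = (0.628 - 0.315) / (0.734 - 0.315) * 100 = 0.313 / 0.419 * 100 = 74.70

74.70 %


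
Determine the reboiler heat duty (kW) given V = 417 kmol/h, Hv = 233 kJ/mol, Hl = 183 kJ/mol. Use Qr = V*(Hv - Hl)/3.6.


Qr = 417 * (233 - 183) / 3.6 = 417 * 50 / 3.6 = 5792

5792 kW


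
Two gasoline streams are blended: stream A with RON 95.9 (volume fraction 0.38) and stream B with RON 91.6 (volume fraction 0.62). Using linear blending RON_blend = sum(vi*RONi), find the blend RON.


Linear blending: RON_blend = sum(vi * RONi)
Contribution 1: 0.38 * 95.9 = 36.442
Contribution 2: 0.62 * 91.6 = 56.792
RON_blend = 36.442 + 56.792 = 93.234

93.234


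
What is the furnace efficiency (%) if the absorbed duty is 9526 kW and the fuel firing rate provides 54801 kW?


Furnace efficiency = Q_absorbed / Q_fuel * 100
= 9526 / 54801 * 100 = 17.38

17.38 %


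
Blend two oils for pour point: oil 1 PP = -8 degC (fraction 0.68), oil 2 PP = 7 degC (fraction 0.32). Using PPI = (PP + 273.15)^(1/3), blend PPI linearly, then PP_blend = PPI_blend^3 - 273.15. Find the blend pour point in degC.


PPI_1 = (-8 + 273.15)^(1/3) = 6.42437
PPI_2 = (7 + 273.15)^(1/3) = 6.543301
PPI_blend = 0.68 * 6.42437 + 0.32 * 6.543301 = 6.462428
PP_blend = 6.462428^3 - 273.15 = 269.8902 - 273.15 = -3.26

-3.26 degC


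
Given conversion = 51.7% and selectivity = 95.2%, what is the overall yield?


Overall yield = conversion (%) * selectivity (%) / 100
Conversion = 51.7%, Selectivity = 95.2%
Y = 51.7 * 95.2 / 100
= 49.2184 %

49.2184 %


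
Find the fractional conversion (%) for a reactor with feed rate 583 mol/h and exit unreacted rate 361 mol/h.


X = (F_in - F_out) / F_in * 100
Moles reacted = 583 - 361 = 222
X = 222 / 583 * 100
= 0.3808 * 100
= 38.08 %

38.08 %


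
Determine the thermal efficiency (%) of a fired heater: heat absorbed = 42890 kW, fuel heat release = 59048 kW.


Furnace efficiency = Q_absorbed / Q_fuel * 100
= 42890 / 59048 * 100 = 72.64

72.64 %


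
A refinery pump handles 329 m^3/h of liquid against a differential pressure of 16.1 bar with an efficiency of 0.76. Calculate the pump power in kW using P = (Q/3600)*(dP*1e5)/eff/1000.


Q = 329 / 3600 = 0.0913889 m^3/s
P = 0.0913889 * (16.1 * 1e5) / 0.76 / 1000 = 193.6

193.6 kW


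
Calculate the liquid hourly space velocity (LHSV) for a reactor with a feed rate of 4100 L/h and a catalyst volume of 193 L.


LHSV = volumetric feed rate / catalyst volume
= 4100 L/h / 193 L
= 21.24 h^-1

21.24 h^-1


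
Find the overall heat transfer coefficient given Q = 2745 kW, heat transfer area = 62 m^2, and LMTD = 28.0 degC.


From Q = U*A*LMTD, U = Q / (A * LMTD)
U = 2745 / (62 * 28.0) = 2745 / 1736 = 1.581

1.581 kW/(m^2*K)


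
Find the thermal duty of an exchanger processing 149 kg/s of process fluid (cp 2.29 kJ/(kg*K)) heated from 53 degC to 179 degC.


Q = m_dot * cp * delta_T
delta_T = 179 - 53 = 126 K
Q = 149 * 2.29 * 126
= 341.21 * 126
= 42992.46 kW

42992.46 kW


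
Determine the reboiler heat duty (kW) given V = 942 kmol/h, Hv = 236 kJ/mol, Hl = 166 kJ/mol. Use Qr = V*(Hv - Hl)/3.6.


Qr = 942 * (236 - 166) / 3.6 = 942 * 70 / 3.6 = 18320

18320 kW


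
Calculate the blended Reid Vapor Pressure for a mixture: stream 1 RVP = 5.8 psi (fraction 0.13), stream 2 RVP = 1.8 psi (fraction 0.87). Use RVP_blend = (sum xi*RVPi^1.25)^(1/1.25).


Chevron index: RVP_blend = (sum xi*RVPi^1.25)^(1/1.25)
RVP^1.25 terms: 0.13 * 5.8^1.25 + 0.87 * 1.8^1.25 = 2.984
RVP_blend = 2.984^(1/1.25) = 2.398

2.398 psi


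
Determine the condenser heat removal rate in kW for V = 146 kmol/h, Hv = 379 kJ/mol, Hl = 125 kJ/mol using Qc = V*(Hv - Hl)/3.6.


Qc = 146 * (379 - 125) / 3.6 = 146 * 254 / 3.6 = 10300

10300 kW


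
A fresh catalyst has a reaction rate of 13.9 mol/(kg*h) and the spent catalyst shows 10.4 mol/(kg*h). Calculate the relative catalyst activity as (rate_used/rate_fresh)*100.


Activity (%) = (rate_used / rate_fresh) * 100
rate_used = 10.4, rate_fresh = 13.9
= (10.4 / 13.9) * 100
= 0.7482 * 100 = 74.82

74.82 %


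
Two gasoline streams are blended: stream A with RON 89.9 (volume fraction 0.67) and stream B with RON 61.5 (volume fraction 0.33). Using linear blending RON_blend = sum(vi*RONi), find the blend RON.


Linear blending: RON_blend = sum(vi * RONi)
Contribution 1: 0.67 * 89.9 = 60.233
Contribution 2: 0.33 * 61.5 = 20.295
RON_blend = 60.233 + 20.295 = 80.528

80.528


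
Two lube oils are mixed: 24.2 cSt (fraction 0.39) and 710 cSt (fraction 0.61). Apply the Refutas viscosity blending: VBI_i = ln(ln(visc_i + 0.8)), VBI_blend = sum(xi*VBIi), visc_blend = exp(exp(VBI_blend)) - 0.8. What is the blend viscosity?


Refutas method: VBN_i = 14.534*ln(ln(visc_i + 0.8)) + 10.975, blended linearly by mass fraction; since VBN is linear in VBI_i = ln(ln(visc_i + 0.8)) and the fractions sum to 1, blend VBI directly: visc = exp(exp(VBI_blend)) - 0.8
VBI_1 = ln(ln(24.2 + 0.8)) = 1.16903
VBI_2 = ln(ln(710 + 0.8)) = 1.88196
VBI_blend = 0.39 * 1.16903 + 0.61 * 1.88196 = 1.60392
visc_blend = exp(exp(1.60392)) - 0.8 = 143.6

143.6 cSt


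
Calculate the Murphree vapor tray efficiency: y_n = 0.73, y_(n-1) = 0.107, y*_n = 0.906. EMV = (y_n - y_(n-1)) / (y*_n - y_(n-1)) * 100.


Murphree vapor efficiency: EMV = (y_n - y_(n-1)) / (y*_n - y_(n-1)) * 100
EMV = (0.73 - 0.107) / (0.906 - 0.107) * 100 = 0.623 / 0.799 * 100 = 77.97

77.97 %


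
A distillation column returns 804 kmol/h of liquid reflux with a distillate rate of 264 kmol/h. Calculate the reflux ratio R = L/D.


Reflux ratio definition: R = L / D (liquid returned / distillate withdrawn)
L = 804 kmol/h, D = 264 kmol/h
R = 804 / 264 = 3.045

3.045


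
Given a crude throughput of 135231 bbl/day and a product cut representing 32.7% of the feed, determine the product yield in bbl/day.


Crude throughput = 135231 bbl/day
Fraction yield = 32.7%
yield = throughput * fraction / 100
yield = 135231 * 32.7 / 100 = 44220.537

44220.537 bbl/day


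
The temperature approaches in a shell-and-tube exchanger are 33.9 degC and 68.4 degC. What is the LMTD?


LMTD = (dT1 - dT2) / ln(dT1/dT2)
= (33.9 - 68.4) / ln(33.9 / 68.4) = -34.5 / -0.701958 = 49.15

49.15 degC


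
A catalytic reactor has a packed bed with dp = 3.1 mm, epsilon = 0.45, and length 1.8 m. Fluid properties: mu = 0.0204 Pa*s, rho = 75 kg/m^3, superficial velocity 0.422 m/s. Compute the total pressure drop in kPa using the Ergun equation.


dp = 3.1 mm = 0.0031 m
Viscous term = 150*0.0204*0.422*(1-0.45)^2 / (0.0031^2*0.45^3) = 446065
Inertial term = 1.75*75*0.422^2*(1-0.45) / (0.0031*0.45^3) = 45508
dP/L = 446065 + 45508 = 491573 Pa/m
dP = 491573 * 1.8 / 1000 = 884.8 kPa

884.8 kPa


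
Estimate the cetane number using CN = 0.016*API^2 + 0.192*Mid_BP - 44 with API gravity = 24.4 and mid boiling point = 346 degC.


CN = 0.016 * 24.4^2 + 0.192 * 346 - 44
CN = 9.52576 + 66.432 - 44 = 31.95776

31.95776


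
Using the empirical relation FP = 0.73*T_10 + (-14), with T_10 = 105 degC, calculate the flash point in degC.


FP = 0.73 * 105 + (-14) = 62.65

62.65 degC


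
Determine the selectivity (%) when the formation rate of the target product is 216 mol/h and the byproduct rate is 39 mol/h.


Selectivity = desired / (desired + undesired) * 100
Total products = 216 + 39 = 255 mol/h
S = 216 / 255 * 100
= 0.8471 * 100
= 84.71 %

84.71 %


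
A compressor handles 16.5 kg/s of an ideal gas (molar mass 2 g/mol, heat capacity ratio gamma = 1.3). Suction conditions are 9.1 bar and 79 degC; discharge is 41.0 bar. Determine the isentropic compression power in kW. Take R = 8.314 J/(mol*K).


Isentropic work: W = m*(gamma/(gamma-1))*(R*T1/MW)*((P2/P1)^((gamma-1)/gamma) - 1)
T1 = 79 + 273.15 = 352.15 K
Pressure ratio = 41.0 / 9.1 = 4.50549
Exponent = (1.3 - 1)/1.3 = 0.230769
(P2/P1)^exp - 1 = 4.50549^0.230769 - 1 = 0.415349
W = 16.5 * 1.3 / 0.3 * 8.314 * 352.15 / 2 * 0.415349 = 43470

43470 kW


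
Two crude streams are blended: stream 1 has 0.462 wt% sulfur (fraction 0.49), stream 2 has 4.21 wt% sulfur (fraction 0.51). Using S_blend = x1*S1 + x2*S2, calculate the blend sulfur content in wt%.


Linear sulfur blending: S_blend = x1*S1 + x2*S2
Contribution 1: 0.49 * 0.462 = 0.22638 wt%
Contribution 2: 0.51 * 4.21 = 2.1471 wt%
S_blend = 0.22638 + 2.1471 = 2.37348

2.37348 wt%


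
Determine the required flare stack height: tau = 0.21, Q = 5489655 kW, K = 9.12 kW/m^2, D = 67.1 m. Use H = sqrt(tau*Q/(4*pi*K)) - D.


tau*Q/(4*pi*K) = 0.21 * 5489655 / (4 * pi * 9.12) = 10059.1
sqrt(10059.1) = 100.295
H = 100.295 - 67.1 = 33.20

33.20 m


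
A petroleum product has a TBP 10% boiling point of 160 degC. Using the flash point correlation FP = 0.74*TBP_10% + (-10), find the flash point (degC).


FP = 0.74 * 160 + (-10) = 108.4

108.4 degC


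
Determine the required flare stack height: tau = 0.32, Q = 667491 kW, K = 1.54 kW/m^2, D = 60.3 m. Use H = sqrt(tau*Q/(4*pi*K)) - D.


tau*Q/(4*pi*K) = 0.32 * 667491 / (4 * pi * 1.54) = 11037.3
sqrt(11037.3) = 105.059
H = 105.059 - 60.3 = 44.76

44.76 m


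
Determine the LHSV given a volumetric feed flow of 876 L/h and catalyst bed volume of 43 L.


LHSV = volumetric feed rate / catalyst volume
= 876 L/h / 43 L
= 20.37 h^-1

20.37 h^-1


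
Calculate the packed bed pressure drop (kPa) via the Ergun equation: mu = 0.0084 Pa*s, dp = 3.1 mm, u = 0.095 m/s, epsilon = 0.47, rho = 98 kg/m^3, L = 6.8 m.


dp = 3.1 mm = 0.0031 m
Viscous term = 150*0.0084*0.095*(1-0.47)^2 / (0.0031^2*0.47^3) = 33699.9
Inertial term = 1.75*98*0.095^2*(1-0.47) / (0.0031*0.47^3) = 2548.78
dP/L = 33699.9 + 2548.78 = 36248.7 Pa/m
dP = 36248.7 * 6.8 / 1000 = 246.5 kPa

246.5 kPa


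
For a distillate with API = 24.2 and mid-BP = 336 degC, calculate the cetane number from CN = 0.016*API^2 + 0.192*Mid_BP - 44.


CN = 0.016 * 24.2^2 + 0.192 * 336 - 44
CN = 9.37024 + 64.512 - 44 = 29.88224

29.88224


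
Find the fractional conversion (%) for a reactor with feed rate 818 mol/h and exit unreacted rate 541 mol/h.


X = (F_in - F_out) / F_in * 100
Moles reacted = 818 - 541 = 277
X = 277 / 818 * 100
= 0.3386 * 100
= 33.86 %

33.86 %


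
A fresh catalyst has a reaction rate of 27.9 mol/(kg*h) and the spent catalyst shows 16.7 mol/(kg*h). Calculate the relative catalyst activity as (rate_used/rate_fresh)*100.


Activity (%) = (rate_used / rate_fresh) * 100
rate_used = 16.7, rate_fresh = 27.9
= (16.7 / 27.9) * 100
= 0.5986 * 100 = 59.86

59.86 %


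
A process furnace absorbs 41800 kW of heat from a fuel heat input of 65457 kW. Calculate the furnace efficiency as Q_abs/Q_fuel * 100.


Furnace efficiency = Q_absorbed / Q_fuel * 100
= 41800 / 65457 * 100 = 63.86

63.86 %


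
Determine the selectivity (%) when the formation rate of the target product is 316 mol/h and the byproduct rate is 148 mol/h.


Selectivity = desired / (desired + undesired) * 100
Total products = 316 + 148 = 464 mol/h
S = 316 / 464 * 100
= 0.6810 * 100
= 68.10 %

68.10 %


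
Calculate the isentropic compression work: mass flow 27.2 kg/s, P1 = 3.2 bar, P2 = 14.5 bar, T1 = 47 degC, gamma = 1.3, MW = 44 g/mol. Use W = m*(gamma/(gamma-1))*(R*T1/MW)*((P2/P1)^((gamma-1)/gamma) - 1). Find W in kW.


Isentropic work: W = m*(gamma/(gamma-1))*(R*T1/MW)*((P2/P1)^((gamma-1)/gamma) - 1)
T1 = 47 + 273.15 = 320.15 K
Pressure ratio = 14.5 / 3.2 = 4.53125
Exponent = (1.3 - 1)/1.3 = 0.230769
(P2/P1)^exp - 1 = 4.53125^0.230769 - 1 = 0.417212
W = 27.2 * 1.3 / 0.3 * 8.314 * 320.15 / 44 * 0.417212 = 2975

2975 kW


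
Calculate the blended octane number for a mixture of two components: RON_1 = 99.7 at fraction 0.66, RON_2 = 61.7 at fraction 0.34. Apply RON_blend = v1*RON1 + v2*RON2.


Linear blending: RON_blend = sum(vi * RONi)
Contribution 1: 0.66 * 99.7 = 65.802
Contribution 2: 0.34 * 61.7 = 20.978
RON_blend = 65.802 + 20.978 = 86.78

86.78


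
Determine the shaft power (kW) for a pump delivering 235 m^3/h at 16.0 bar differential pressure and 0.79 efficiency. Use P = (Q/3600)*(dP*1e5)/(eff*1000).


Q = 235 / 3600 = 0.0652778 m^3/s
P = 0.0652778 * (16.0 * 1e5) / 0.79 / 1000 = 132.2

132.2 kW


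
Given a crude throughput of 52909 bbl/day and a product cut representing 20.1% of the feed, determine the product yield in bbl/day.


Crude throughput = 52909 bbl/day
Fraction yield = 20.1%
yield = throughput * fraction / 100
yield = 52909 * 20.1 / 100 = 10634.709

10634.709 bbl/day


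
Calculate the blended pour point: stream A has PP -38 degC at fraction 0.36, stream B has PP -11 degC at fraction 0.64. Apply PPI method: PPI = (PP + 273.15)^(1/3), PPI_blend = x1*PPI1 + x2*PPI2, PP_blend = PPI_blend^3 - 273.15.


PPI_1 = (-38 + 273.15)^(1/3) = 6.172318
PPI_2 = (-11 + 273.15)^(1/3) = 6.400049
PPI_blend = 0.36 * 6.172318 + 0.64 * 6.400049 = 6.318066
PP_blend = 6.318066^3 - 273.15 = 252.2043 - 273.15 = -20.95

-20.95 degC


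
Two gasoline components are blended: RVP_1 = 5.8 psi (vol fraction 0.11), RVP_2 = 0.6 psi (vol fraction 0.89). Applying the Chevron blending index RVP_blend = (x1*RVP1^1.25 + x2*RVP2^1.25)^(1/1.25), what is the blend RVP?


Chevron index: RVP_blend = (sum xi*RVPi^1.25)^(1/1.25)
RVP^1.25 terms: 0.11 * 5.8^1.25 + 0.89 * 0.6^1.25 = 1.46008
RVP_blend = 1.46008^(1/1.25) = 1.354

1.354 psi


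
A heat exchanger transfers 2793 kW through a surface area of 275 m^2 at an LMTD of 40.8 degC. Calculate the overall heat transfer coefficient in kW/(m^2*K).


From Q = U*A*LMTD, U = Q / (A * LMTD)
U = 2793 / (275 * 40.8) = 2793 / 11220 = 0.2489

0.2489 kW/(m^2*K)


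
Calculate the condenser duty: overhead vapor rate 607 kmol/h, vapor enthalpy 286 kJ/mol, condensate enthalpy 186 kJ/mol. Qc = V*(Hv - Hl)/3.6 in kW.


Qc = 607 * (286 - 186) / 3.6 = 607 * 100 / 3.6 = 16860

16860 kW


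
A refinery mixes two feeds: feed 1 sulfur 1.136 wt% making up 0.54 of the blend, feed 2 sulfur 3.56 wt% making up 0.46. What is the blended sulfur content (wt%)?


Linear sulfur blending: S_blend = x1*S1 + x2*S2
Contribution 1: 0.54 * 1.136 = 0.61344 wt%
Contribution 2: 0.46 * 3.56 = 1.6376 wt%
S_blend = 0.61344 + 1.6376 = 2.25104

2.25104 wt%


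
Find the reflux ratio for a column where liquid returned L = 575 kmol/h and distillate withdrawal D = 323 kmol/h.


Reflux ratio definition: R = L / D (liquid returned / distillate withdrawn)
L = 575 kmol/h, D = 323 kmol/h
R = 575 / 323 = 1.780

1.780


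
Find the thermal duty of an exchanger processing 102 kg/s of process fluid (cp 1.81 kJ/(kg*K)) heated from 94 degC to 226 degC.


Q = m_dot * cp * delta_T
delta_T = 226 - 94 = 132 K
Q = 102 * 1.81 * 132
= 184.62 * 132
= 24369.84 kW

24369.84 kW


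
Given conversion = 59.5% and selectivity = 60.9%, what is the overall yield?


Overall yield = conversion (%) * selectivity (%) / 100
Conversion = 59.5%, Selectivity = 60.9%
Y = 59.5 * 60.9 / 100
= 36.2355 %

36.2355 %


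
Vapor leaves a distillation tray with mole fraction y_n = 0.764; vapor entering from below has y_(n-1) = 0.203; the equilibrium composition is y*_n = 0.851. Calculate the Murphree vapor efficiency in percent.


Murphree vapor efficiency: EMV = (y_n - y_(n-1)) / (y*_n - y_(n-1)) * 100
EMV = (0.764 - 0.203) / (0.851 - 0.203) * 100 = 0.561 / 0.648 * 100 = 86.57

86.57 %


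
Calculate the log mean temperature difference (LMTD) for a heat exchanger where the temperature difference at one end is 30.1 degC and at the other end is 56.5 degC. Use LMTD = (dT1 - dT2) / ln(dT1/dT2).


LMTD = (dT1 - dT2) / ln(dT1/dT2)
= (30.1 - 56.5) / ln(30.1 / 56.5) = -26.4 / -0.629715 = 41.92

41.92 degC


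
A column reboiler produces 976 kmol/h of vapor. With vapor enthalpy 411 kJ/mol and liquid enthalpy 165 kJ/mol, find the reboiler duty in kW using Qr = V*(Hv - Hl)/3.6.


Qr = 976 * (411 - 165) / 3.6 = 976 * 246 / 3.6 = 66690

66690 kW


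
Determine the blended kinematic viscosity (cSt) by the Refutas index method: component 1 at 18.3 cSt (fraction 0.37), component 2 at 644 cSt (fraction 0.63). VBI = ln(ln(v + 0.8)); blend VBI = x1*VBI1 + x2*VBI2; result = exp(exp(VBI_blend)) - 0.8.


Refutas method: VBN_i = 14.534*ln(ln(visc_i + 0.8)) + 10.975, blended linearly by mass fraction; since VBN is linear in VBI_i = ln(ln(visc_i + 0.8)) and the fractions sum to 1, blend VBI directly: visc = exp(exp(VBI_blend)) - 0.8
VBI_1 = ln(ln(18.3 + 0.8)) = 1.0817
VBI_2 = ln(ln(644 + 0.8)) = 1.86701
VBI_blend = 0.37 * 1.0817 + 0.63 * 1.86701 = 1.57645
visc_blend = exp(exp(1.57645)) - 0.8 = 125.4

125.4 cSt


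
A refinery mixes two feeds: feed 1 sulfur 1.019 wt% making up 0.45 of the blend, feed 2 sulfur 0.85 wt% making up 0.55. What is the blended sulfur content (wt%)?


Linear sulfur blending: S_blend = x1*S1 + x2*S2
Contribution 1: 0.45 * 1.019 = 0.45855 wt%
Contribution 2: 0.55 * 0.85 = 0.4675 wt%
S_blend = 0.45855 + 0.4675 = 0.92605

0.92605 wt%
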